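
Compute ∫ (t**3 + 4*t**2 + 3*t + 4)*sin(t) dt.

Use integration by parts with u = t**3 + 4*t**2 + 3*t + 4, dv = sin(t) dt, so v = -cos(t).
Apply parts 3 times (tabular method): alternate signs, differentiate u down to 0, integrate dv up.

-t**3*cos(t) + 3*t**2*sin(t) - 4*t**2*cos(t) + 8*t*sin(t) + 3*t*cos(t) - 3*sin(t) + 4*cos(t) + C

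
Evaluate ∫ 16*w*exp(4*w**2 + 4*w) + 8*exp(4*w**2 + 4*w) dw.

Let u = 4*w**2 + 4*w, so du = (8*w + 4) dw.
Rewriting, the integral becomes 2·∫ e^u du = 2·e^u.
Substituting back, u = 4*w**2 + 4*w.

2*exp(4*w**2 + 4*w) + C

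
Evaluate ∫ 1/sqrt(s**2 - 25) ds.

log(s + sqrt(s**2 - 25)) + C

Substitute s = 5·sec(θ), so ds = 5·sec(θ)*tan(θ) dθ and the radical becomes sqrt(s**2 - 25) = 5·tan(θ) by the Pythagorean identity.
Integrate the resulting trig expression in θ, then back-substitute sec(θ) = s/5, tan(θ) = sqrt(s**2 - 25)/5 (absorbing any constant into C).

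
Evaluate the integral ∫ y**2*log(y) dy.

Use integration by parts with u = log(y), dv = y**2 dy.
Then du = 1/y dy and v = y**3/3.

y**3*log(y)/3 - y**3/9 + C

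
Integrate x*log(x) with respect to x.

x**2*log(x)/2 - x**2/4 + C

Use integration by parts with u = log(x), dv = x dx.
Then du = 1/x dx and v = x**2/2.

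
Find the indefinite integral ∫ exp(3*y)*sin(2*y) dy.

Let I denote the integral. Integrate by parts with u = sin(2*y), dv = exp(3*y) dy, so v = exp(3*y)/3: I = exp(3*y)*sin(2*y)/3 − (2/3)·∫ exp(3*y)*cos(2*y) dy.
Apply parts again with u = cos(2*y), dv = exp(3*y) dy: ∫ exp(3*y)*cos(2*y) dy = exp(3*y)*cos(2*y)/3 + (2/3)·I. Substituting back brings back I: I = exp(3*y)*sin(2*y)/3 - 2*exp(3*y)*cos(2*y)/9 − (4/9)·I.
Solving for I: (1 + 4/9)·I equals the remaining terms, so I = (9/13)·(exp(3*y)*sin(2*y)/3 - 2*exp(3*y)*cos(2*y)/9).

3*exp(3*y)*sin(2*y)/13 - 2*exp(3*y)*cos(2*y)/13 + C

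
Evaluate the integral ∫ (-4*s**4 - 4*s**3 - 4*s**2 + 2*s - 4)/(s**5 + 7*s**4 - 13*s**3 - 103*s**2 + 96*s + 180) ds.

-233*log(s - 3)/144 + 2*log(s - 2)/3 - log(s + 1)/24 + 151*log(s + 5)/16 - 112*log(s + 6)/9 + C

Factor the denominator: (s - 3)*(s - 2)*(s + 1)*(s + 5)*(s + 6).
Partial-fraction decomposition: -112/(9*(s + 6)) + 151/(16*(s + 5)) - 1/(24*(s + 1)) + 2/(3*(s - 2)) - 233/(144*(s - 3)).
Integrate each term: A/(s−a) contributes A·log|s−a|.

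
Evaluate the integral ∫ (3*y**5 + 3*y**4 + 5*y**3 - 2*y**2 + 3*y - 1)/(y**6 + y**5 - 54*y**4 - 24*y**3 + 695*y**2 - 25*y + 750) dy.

6319693*log(y - 5)/4089800 - 8191*log(y + 5)/2600 + 20611*log(y + 6)/4477 + 35*log(y**2 + 1)/50024 + 123*atan(y)/25012 - 11839/(2860*y - 14300) + C

Factor the denominator: (y - 5)**2*(y + 5)*(y + 6)*(y**2 + 1).
Partial-fraction decomposition: (35*y + 123)/(25012*(y**2 + 1)) + 20611/(4477*(y + 6)) - 8191/(2600*(y + 5)) + 6319693/(4089800*(y - 5)) + 11839/(2860*(y - 5)**2).
Integrate each term; A/(y−a) gives A·log|y−a|; the (By+D)/(y²+p²) term gives a log and an atan.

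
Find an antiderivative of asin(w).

Use integration by parts with u = arcsin(w), dv = dw.
Then du = 1/sqrt(-w**2 + 1) dw.

w*asin(w) + sqrt(-w**2 + 1) + C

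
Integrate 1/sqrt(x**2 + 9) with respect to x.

Substitute x = 3·tan(θ), so dx = 3·sec(θ)^2 dθ and the radical becomes sqrt(x**2 + 9) = 3·sec(θ) by the Pythagorean identity.
Integrate the resulting trig expression in θ, then back-substitute tan(θ) = x/3, sec(θ) = sqrt(x**2 + 9)/3 (absorbing any constant into C).

log(x + sqrt(x**2 + 9)) + C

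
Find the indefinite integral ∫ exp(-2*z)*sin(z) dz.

-2*exp(-2*z)*sin(z)/5 - exp(-2*z)*cos(z)/5 + C

Let I denote the integral. Integrate by parts with u = sin(z), dv = exp(-2*z) dz, so v = -exp(-2*z)/2: I = -exp(-2*z)*sin(z)/2 + (1/2)·∫ exp(-2*z)*cos(z) dz.
Apply parts again with u = cos(z), dv = exp(-2*z) dz: ∫ exp(-2*z)*cos(z) dz = -exp(-2*z)*cos(z)/2 − (1/2)·I. Substituting back brings back I: I = -exp(-2*z)*sin(z)/2 - exp(-2*z)*cos(z)/4 − (1/4)·I.
Solving for I: (1 + 1/4)·I equals the remaining terms, so I = (4/5)·(-exp(-2*z)*sin(z)/2 - exp(-2*z)*cos(z)/4).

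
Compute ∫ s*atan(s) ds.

s**2*atan(s)/2 - s/2 + atan(s)/2 + C

Use integration by parts with u = arctan(s), dv = s ds.
Then du = 1/(s**2 + 1) ds.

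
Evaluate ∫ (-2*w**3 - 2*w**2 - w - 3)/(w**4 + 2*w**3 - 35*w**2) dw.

41*log(w)/1225 - 77*log(w - 5)/75 - 148*log(w + 7)/147 - 3/(35*w) + C

Factor the denominator: w**2*(w - 5)*(w + 7).
Partial-fraction decomposition: -148/(147*(w + 7)) - 77/(75*(w - 5)) + 41/(1225*w) + 3/(35*w**2).
Integrate each term; A/(w−a) gives A·log|w−a|; A/(w−a)² gives −A/(w−a).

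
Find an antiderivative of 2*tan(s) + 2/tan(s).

Let u = tan(s), so du = (tan(s)**2 + 1) ds.
Rewriting, the integral becomes 2·∫ 1/u du = 2·log(u).
Substituting back, u = tan(s).

2*log(tan(s)) + C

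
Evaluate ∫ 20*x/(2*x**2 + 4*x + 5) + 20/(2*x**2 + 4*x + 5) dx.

5*log(2*x**2 + 4*x + 5) + C

Let u = 2*x**2 + 4*x + 5, so du = (4*x + 4) dx.
Rewriting, the integral becomes 5·∫ 1/u du = 5·log(u).
Substituting back, u = 2*x**2 + 4*x + 5.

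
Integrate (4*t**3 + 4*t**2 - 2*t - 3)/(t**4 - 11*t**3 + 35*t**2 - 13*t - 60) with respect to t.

Factor the denominator: (t - 5)*(t - 4)*(t - 3)*(t + 1).
Partial-fraction decomposition: 1/(120*(t + 1)) + 135/(8*(t - 3)) - 309/(5*(t - 4)) + 587/(12*(t - 5)).
Integrate each term: A/(t−a) contributes A·log|t−a|.

587*log(t - 5)/12 - 309*log(t - 4)/5 + 135*log(t - 3)/8 + log(t + 1)/120 + C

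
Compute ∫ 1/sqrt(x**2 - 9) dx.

log(x + sqrt(x**2 - 9)) + C

Substitute x = 3·sec(θ), so dx = 3·sec(θ)*tan(θ) dθ and the radical becomes sqrt(x**2 - 9) = 3·tan(θ) by the Pythagorean identity.
Integrate the resulting trig expression in θ, then back-substitute sec(θ) = x/3, tan(θ) = sqrt(x**2 - 9)/3 (absorbing any constant into C).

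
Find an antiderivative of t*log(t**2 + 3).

t**2*log(t**2 + 3)/2 - t**2/2 + 3*log(t**2 + 3)/2 + C

Let u = t**2 + 3, so du = (2*t) dt.
The integral becomes (1/2)·∫ log(u) du; integrate by parts with u′=log(u), dv′=du.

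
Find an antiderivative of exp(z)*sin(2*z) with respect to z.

Let I denote the integral. Integrate by parts with u = sin(2*z), dv = exp(z) dz, so v = exp(z): I = exp(z)*sin(2*z) − 2·∫ exp(z)*cos(2*z) dz.
Apply parts again with u = cos(2*z), dv = exp(z) dz: ∫ exp(z)*cos(2*z) dz = exp(z)*cos(2*z) + 2·I. Substituting back brings back I: I = exp(z)*sin(2*z) - 2*exp(z)*cos(2*z) − 4·I.
Solving for I: (1 + 4)·I equals the remaining terms, so I = (1/5)·(exp(z)*sin(2*z) - 2*exp(z)*cos(2*z)).

exp(z)*sin(2*z)/5 - 2*exp(z)*cos(2*z)/5 + C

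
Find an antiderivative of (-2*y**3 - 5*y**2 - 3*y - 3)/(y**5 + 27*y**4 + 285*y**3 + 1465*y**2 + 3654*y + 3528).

5*log(y + 3)/16 - 19*log(y + 4)/6 + 89*log(y + 6)/2 - 1999*log(y + 7)/48 + 153/(4*y + 28) + C

Factor the denominator: (y + 3)*(y + 4)*(y + 6)*(y + 7)**2.
Partial-fraction decomposition: -1999/(48*(y + 7)) - 153/(4*(y + 7)**2) + 89/(2*(y + 6)) - 19/(6*(y + 4)) + 5/(16*(y + 3)).
Integrate each term; A/(y−a) gives A·log|y−a|; A/(y−a)² gives −A/(y−a).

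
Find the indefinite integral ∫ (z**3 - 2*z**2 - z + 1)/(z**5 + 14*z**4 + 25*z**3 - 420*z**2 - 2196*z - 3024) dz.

Factor the denominator: (z - 6)*(z + 3)*(z + 4)*(z + 6)*(z + 7).
Partial-fraction decomposition: -433/(156*(z + 7)) + 281/(72*(z + 6)) - 91/(60*(z + 4)) + 41/(108*(z + 3)) + 139/(14040*(z - 6)).
Integrate each term: A/(z−a) contributes A·log|z−a|.

139*log(z - 6)/14040 + 41*log(z + 3)/108 - 91*log(z + 4)/60 + 281*log(z + 6)/72 - 433*log(z + 7)/156 + C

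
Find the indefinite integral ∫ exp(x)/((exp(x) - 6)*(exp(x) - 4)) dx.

log(exp(x) - 6)/2 - log(exp(x) - 4)/2 + C

Let u = e^x, du = e^x dx.
The integral becomes ∫ du/((u-6)(u-4)); decompose into partial fractions.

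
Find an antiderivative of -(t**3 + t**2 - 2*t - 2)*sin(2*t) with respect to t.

Use integration by parts with u = t**3 + t**2 - 2*t - 2, dv = -sin(2*t) dt, so v = cos(2*t)/2.
Apply parts 3 times (tabular method): alternate signs, differentiate u down to 0, integrate dv up.

t**3*cos(2*t)/2 - 3*t**2*sin(2*t)/4 + t**2*cos(2*t)/2 - t*sin(2*t)/2 - 7*t*cos(2*t)/4 + 7*sin(2*t)/8 - 5*cos(2*t)/4 + C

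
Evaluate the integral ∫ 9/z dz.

Let u = 2*z**3, so du = (6*z**2) dz.
Rewriting, the integral becomes 3·∫ 1/u du = 3·log(u).
Substituting back, u = 2*z**3.

9*log(z) + 3*log(2) + C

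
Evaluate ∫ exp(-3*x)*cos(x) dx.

exp(-3*x)*sin(x)/10 - 3*exp(-3*x)*cos(x)/10 + C

Let I denote the integral. Integrate by parts with u = cos(x), dv = exp(-3*x) dx, so v = -exp(-3*x)/3: I = -exp(-3*x)*cos(x)/3 − (1/3)·∫ exp(-3*x)*sin(x) dx.
Apply parts again with u = sin(x), dv = exp(-3*x) dx: ∫ exp(-3*x)*sin(x) dx = -exp(-3*x)*sin(x)/3 + (1/3)·I. Substituting back brings back I: I = exp(-3*x)*sin(x)/9 - exp(-3*x)*cos(x)/3 − (1/9)·I.
Solving for I: (1 + 1/9)·I equals the remaining terms, so I = (9/10)·(exp(-3*x)*sin(x)/9 - exp(-3*x)*cos(x)/3).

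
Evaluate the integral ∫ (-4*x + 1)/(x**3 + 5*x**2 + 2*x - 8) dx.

-log(x - 1)/5 - 3*log(x + 2)/2 + 17*log(x + 4)/10 + C

Factor the denominator: (x - 1)*(x + 2)*(x + 4).
Partial-fraction decomposition: 17/(10*(x + 4)) - 3/(2*(x + 2)) - 1/(5*(x - 1)).
Integrate each term: A/(x−a) contributes A·log|x−a|.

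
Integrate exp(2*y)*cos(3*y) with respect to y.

Let I denote the integral. Integrate by parts with u = cos(3*y), dv = exp(2*y) dy, so v = exp(2*y)/2: I = exp(2*y)*cos(3*y)/2 + (3/2)·∫ exp(2*y)*sin(3*y) dy.
Apply parts again with u = sin(3*y), dv = exp(2*y) dy: ∫ exp(2*y)*sin(3*y) dy = exp(2*y)*sin(3*y)/2 − (3/2)·I. Substituting back brings back I: I = 3*exp(2*y)*sin(3*y)/4 + exp(2*y)*cos(3*y)/2 − (9/4)·I.
Solving for I: (1 + 9/4)·I equals the remaining terms, so I = (4/13)·(3*exp(2*y)*sin(3*y)/4 + exp(2*y)*cos(3*y)/2).

3*exp(2*y)*sin(3*y)/13 + 2*exp(2*y)*cos(3*y)/13 + C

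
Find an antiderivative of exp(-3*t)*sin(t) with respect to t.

-3*exp(-3*t)*sin(t)/10 - exp(-3*t)*cos(t)/10 + C

Let I denote the integral. Integrate by parts with u = sin(t), dv = exp(-3*t) dt, so v = -exp(-3*t)/3: I = -exp(-3*t)*sin(t)/3 + (1/3)·∫ exp(-3*t)*cos(t) dt.
Apply parts again with u = cos(t), dv = exp(-3*t) dt: ∫ exp(-3*t)*cos(t) dt = -exp(-3*t)*cos(t)/3 − (1/3)·I. Substituting back brings back I: I = -exp(-3*t)*sin(t)/3 - exp(-3*t)*cos(t)/9 − (1/9)·I.
Solving for I: (1 + 1/9)·I equals the remaining terms, so I = (9/10)·(-exp(-3*t)*sin(t)/3 - exp(-3*t)*cos(t)/9).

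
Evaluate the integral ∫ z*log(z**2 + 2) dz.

Let u = z**2 + 2, so du = (2*z) dz.
The integral becomes (1/2)·∫ log(u) du; integrate by parts with u′=log(u), dv′=du.

z**2*log(z**2 + 2)/2 - z**2/2 + log(z**2 + 2) + C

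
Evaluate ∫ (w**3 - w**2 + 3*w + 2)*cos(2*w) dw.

Use integration by parts with u = w**3 - w**2 + 3*w + 2, dv = cos(2*w) dw, so v = sin(2*w)/2.
Apply parts 3 times (tabular method): alternate signs, differentiate u down to 0, integrate dv up.

w**3*sin(2*w)/2 - w**2*sin(2*w)/2 + 3*w**2*cos(2*w)/4 + 3*w*sin(2*w)/4 - w*cos(2*w)/2 + 5*sin(2*w)/4 + 3*cos(2*w)/8 + C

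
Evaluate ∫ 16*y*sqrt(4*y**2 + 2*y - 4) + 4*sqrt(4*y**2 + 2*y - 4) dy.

4*(4*y**2 + 2*y - 4)**(3/2)/3 + C

Let u = 4*y**2 + 2*y - 4, so du = (8*y + 2) dy.
Rewriting, the integral becomes 2·∫ √u du = 2·(2/3)u^(3/2).
Substituting back, u = 4*y**2 + 2*y - 4.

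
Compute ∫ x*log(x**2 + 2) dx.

x**2*log(x**2 + 2)/2 - x**2/2 + log(x**2 + 2) + C

Let u = x**2 + 2, so du = (2*x) dx.
The integral becomes (1/2)·∫ log(u) du; integrate by parts with u′=log(u), dv′=du.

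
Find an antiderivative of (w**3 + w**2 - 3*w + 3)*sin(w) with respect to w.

-w**3*cos(w) + 3*w**2*sin(w) - w**2*cos(w) + 2*w*sin(w) + 9*w*cos(w) - 9*sin(w) - cos(w) + C

Use integration by parts with u = w**3 + w**2 - 3*w + 3, dv = sin(w) dw, so v = -cos(w).
Apply parts 3 times (tabular method): alternate signs, differentiate u down to 0, integrate dv up.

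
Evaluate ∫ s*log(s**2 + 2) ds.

s**2*log(s**2 + 2)/2 - s**2/2 + log(s**2 + 2) + C

Let u = s**2 + 2, so du = (2*s) ds.
The integral becomes (1/2)·∫ log(u) du; integrate by parts with u′=log(u), dv′=du.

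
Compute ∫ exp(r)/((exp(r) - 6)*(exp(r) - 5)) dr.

Let u = e^r, du = e^r dr.
The integral becomes ∫ du/((u-5)(u-6)); decompose into partial fractions.

log(exp(r) - 6) - log(exp(r) - 5) + C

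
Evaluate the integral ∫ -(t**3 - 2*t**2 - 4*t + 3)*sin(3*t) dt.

Use integration by parts with u = t**3 - 2*t**2 - 4*t + 3, dv = -sin(3*t) dt, so v = cos(3*t)/3.
Apply parts 3 times (tabular method): alternate signs, differentiate u down to 0, integrate dv up.

t**3*cos(3*t)/3 - t**2*sin(3*t)/3 - 2*t**2*cos(3*t)/3 + 4*t*sin(3*t)/9 - 14*t*cos(3*t)/9 + 14*sin(3*t)/27 + 31*cos(3*t)/27 + C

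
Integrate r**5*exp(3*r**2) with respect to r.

Let u = r², du = 2r dr; rewrite as (1/2)∫ u^2·exp(3u) du.
Now integrate by parts 2 times.

(9*r**4 - 6*r**2 + 2)*exp(3*r**2)/54 + C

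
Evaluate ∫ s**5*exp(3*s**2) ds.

Let u = s², du = 2s ds; rewrite as (1/2)∫ u^2·exp(3u) du.
Now integrate by parts 2 times.

(9*s**4 - 6*s**2 + 2)*exp(3*s**2)/54 + C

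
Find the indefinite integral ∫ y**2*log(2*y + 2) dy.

Use integration by parts with u = log(2*y + 2), dv = y**2 dy.
Then du = 2/(2*y + 2) dy and v = y**3/3.

y**3*log(2*y + 2)/3 - y**3/9 + y**2/6 - y/3 + log(y + 1)/3 + C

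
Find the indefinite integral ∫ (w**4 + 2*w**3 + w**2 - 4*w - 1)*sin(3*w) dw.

-w**4*cos(3*w)/3 + 4*w**3*sin(3*w)/9 - 2*w**3*cos(3*w)/3 + 2*w**2*sin(3*w)/3 + w**2*cos(3*w)/9 - 2*w*sin(3*w)/27 + 16*w*cos(3*w)/9 - 16*sin(3*w)/27 + 25*cos(3*w)/81 + C

Use integration by parts with u = w**4 + 2*w**3 + w**2 - 4*w - 1, dv = sin(3*w) dw, so v = -cos(3*w)/3.
Apply parts 4 times (tabular method): alternate signs, differentiate u down to 0, integrate dv up.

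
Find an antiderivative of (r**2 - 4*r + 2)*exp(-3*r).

(-9*r**2 + 30*r - 8)*exp(-3*r)/27 + C

Use integration by parts with u = r**2 - 4*r + 2, dv = exp(-3*r) dr, so v = -exp(-3*r)/3.
Apply parts 2 times (tabular method): alternate signs, differentiate u down to 0, integrate dv up.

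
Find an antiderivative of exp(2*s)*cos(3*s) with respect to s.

Let I denote the integral. Integrate by parts with u = cos(3*s), dv = exp(2*s) ds, so v = exp(2*s)/2: I = exp(2*s)*cos(3*s)/2 + (3/2)·∫ exp(2*s)*sin(3*s) ds.
Apply parts again with u = sin(3*s), dv = exp(2*s) ds: ∫ exp(2*s)*sin(3*s) ds = exp(2*s)*sin(3*s)/2 − (3/2)·I. Substituting back brings back I: I = 3*exp(2*s)*sin(3*s)/4 + exp(2*s)*cos(3*s)/2 − (9/4)·I.
Solving for I: (1 + 9/4)·I equals the remaining terms, so I = (4/13)·(3*exp(2*s)*sin(3*s)/4 + exp(2*s)*cos(3*s)/2).

3*exp(2*s)*sin(3*s)/13 + 2*exp(2*s)*cos(3*s)/13 + C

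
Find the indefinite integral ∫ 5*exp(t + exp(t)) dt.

5*exp(exp(t)) + C

Let u = exp(t), so du = (exp(t)) dt.
Rewriting, the integral becomes 5·∫ e^u du = 5·e^u.
Substituting back, u = exp(t).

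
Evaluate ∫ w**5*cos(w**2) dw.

Let u = w², du = 2w dw; rewrite as (1/2)∫ u^2·cos(1u) du.
Now integrate by parts 2 times.

w**4*sin(w**2)/2 + w**2*cos(w**2) - sin(w**2) + C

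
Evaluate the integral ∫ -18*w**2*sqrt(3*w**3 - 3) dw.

Let u = 3*w**3 - 3, so du = (9*w**2) dw.
Rewriting, the integral becomes -2·∫ √u du = -2·(2/3)u^(3/2).
Substituting back, u = 3*w**3 - 3.

-4*(3*w**3 - 3)**(3/2)/3 + C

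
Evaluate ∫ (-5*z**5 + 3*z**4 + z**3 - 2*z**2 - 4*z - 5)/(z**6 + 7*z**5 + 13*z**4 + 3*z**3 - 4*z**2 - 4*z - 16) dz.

Factor the denominator: (z - 1)*(z + 2)**2*(z + 4)*(z**2 + 1).
Partial-fraction decomposition: (27*z + 11)/(85*(z**2 + 1)) - 5803/(340*(z + 4)) + 713/(60*(z + 2)) - 13/(2*(z + 2)**2) - 2/(15*(z - 1)).
Integrate each term; A/(z−a) gives A·log|z−a|; the (Bz+D)/(z²+p²) term gives a log and an atan.

-2*log(z - 1)/15 + 713*log(z + 2)/60 - 5803*log(z + 4)/340 + 27*log(z**2 + 1)/170 + 11*atan(z)/85 + 13/(2*z + 4) + C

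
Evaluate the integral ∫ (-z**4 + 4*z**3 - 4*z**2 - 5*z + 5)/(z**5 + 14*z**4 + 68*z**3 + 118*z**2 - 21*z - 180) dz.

-log(z - 1)/480 - 1965*log(z + 3)/32 + 551*log(z + 4)/5 - 1195*log(z + 5)/24 - 205/(8*z + 24) + C

Factor the denominator: (z - 1)*(z + 3)**2*(z + 4)*(z + 5).
Partial-fraction decomposition: -1195/(24*(z + 5)) + 551/(5*(z + 4)) - 1965/(32*(z + 3)) + 205/(8*(z + 3)**2) - 1/(480*(z - 1)).
Integrate each term; A/(z−a) gives A·log|z−a|; A/(z−a)² gives −A/(z−a).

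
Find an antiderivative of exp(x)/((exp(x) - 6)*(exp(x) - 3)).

log(exp(x) - 6)/3 - log(exp(x) - 3)/3 + C

Let u = e^x, du = e^x dx.
The integral becomes ∫ du/((u-3)(u-6)); decompose into partial fractions.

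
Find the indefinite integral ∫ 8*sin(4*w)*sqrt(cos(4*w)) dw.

-4*cos(4*w)**(3/2)/3 + C

Let u = cos(4*w), so du = (-4*sin(4*w)) dw.
Rewriting, the integral becomes -2·∫ √u du = -2·(2/3)u^(3/2).
Substituting back, u = cos(4*w).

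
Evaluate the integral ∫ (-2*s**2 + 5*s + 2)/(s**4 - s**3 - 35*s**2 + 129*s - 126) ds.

-59*log(s - 3)/100 + 4*log(s - 2)/9 + 131*log(s + 7)/900 + 1/(10*s - 30) + C

Factor the denominator: (s - 3)**2*(s - 2)*(s + 7).
Partial-fraction decomposition: 131/(900*(s + 7)) + 4/(9*(s - 2)) - 59/(100*(s - 3)) - 1/(10*(s - 3)**2).
Integrate each term; A/(s−a) gives A·log|s−a|; A/(s−a)² gives −A/(s−a).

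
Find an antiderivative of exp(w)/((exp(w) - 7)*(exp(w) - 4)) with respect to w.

log(exp(w) - 7)/3 - log(exp(w) - 4)/3 + C

Let u = e^w, du = e^w dw.
The integral becomes ∫ du/((u-7)(u-4)); decompose into partial fractions.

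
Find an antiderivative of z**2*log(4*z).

Use integration by parts with u = log(4*z), dv = z**2 dz.
Then du = 1/z dz and v = z**3/3.

z**3*(log(z) + 2*log(2))/3 - z**3/9 + C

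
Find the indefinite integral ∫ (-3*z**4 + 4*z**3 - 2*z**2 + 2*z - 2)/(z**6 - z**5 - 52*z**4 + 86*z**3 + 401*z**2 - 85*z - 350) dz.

Factor the denominator: (z - 5)**2*(z - 1)*(z + 1)*(z + 2)*(z + 7).
Partial-fraction decomposition: 8689/(34560*(z + 7)) - 94/(735*(z + 2)) + 13/(432*(z + 1)) - 1/(768*(z - 1)) - 1433/(9408*(z - 5)) - 1417/(2016*(z - 5)**2).
Integrate each term; A/(z−a) gives A·log|z−a|; A/(z−a)² gives −A/(z−a).

-1433*log(z - 5)/9408 - log(z - 1)/768 + 13*log(z + 1)/432 - 94*log(z + 2)/735 + 8689*log(z + 7)/34560 + 1417/(2016*z - 10080) + C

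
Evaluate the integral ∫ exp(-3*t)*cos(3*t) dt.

Let I denote the integral. Integrate by parts with u = cos(3*t), dv = exp(-3*t) dt, so v = -exp(-3*t)/3: I = -exp(-3*t)*cos(3*t)/3 − ∫ exp(-3*t)*sin(3*t) dt.
Apply parts again with u = sin(3*t), dv = exp(-3*t) dt: ∫ exp(-3*t)*sin(3*t) dt = -exp(-3*t)*sin(3*t)/3 + I. Substituting back brings back I: I = exp(-3*t)*sin(3*t)/3 - exp(-3*t)*cos(3*t)/3 − I.
Solving for I: (1 + 1)·I equals the remaining terms, so I = (1/2)·(exp(-3*t)*sin(3*t)/3 - exp(-3*t)*cos(3*t)/3).

exp(-3*t)*sin(3*t)/6 - exp(-3*t)*cos(3*t)/6 + C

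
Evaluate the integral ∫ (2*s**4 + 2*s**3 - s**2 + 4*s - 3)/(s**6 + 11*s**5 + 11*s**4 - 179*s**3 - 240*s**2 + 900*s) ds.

Factor the denominator: s*(s - 3)*(s - 2)*(s + 5)**2*(s + 6).
Partial-fraction decomposition: -233/(48*(s + 6)) + 959/(200*(s + 5)) - 17/(5*(s + 5)**2) - 1/(16*(s - 2)) + 1/(8*(s - 3)) - 1/(300*s).
Integrate each term; A/(s−a) gives A·log|s−a|; A/(s−a)² gives −A/(s−a).

-log(s)/300 + log(s - 3)/8 - log(s - 2)/16 + 959*log(s + 5)/200 - 233*log(s + 6)/48 + 17/(5*s + 25) + C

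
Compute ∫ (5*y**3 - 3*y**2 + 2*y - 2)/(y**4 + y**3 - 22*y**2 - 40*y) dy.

log(y)/20 + 62*log(y - 5)/35 - 29*log(y + 2)/14 + 21*log(y + 4)/4 + C

Factor the denominator: y*(y - 5)*(y + 2)*(y + 4).
Partial-fraction decomposition: 21/(4*(y + 4)) - 29/(14*(y + 2)) + 62/(35*(y - 5)) + 1/(20*y).
Integrate each term: A/(y−a) contributes A·log|y−a|.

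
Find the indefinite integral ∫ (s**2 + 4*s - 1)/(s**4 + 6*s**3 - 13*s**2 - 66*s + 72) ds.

10*log(s - 3)/63 - 2*log(s - 1)/35 - log(s + 4)/70 - 11*log(s + 6)/126 + C

Factor the denominator: (s - 3)*(s - 1)*(s + 4)*(s + 6).
Partial-fraction decomposition: -11/(126*(s + 6)) - 1/(70*(s + 4)) - 2/(35*(s - 1)) + 10/(63*(s - 3)).
Integrate each term: A/(s−a) contributes A·log|s−a|.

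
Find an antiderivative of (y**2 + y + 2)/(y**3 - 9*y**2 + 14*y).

Factor the denominator: y*(y - 7)*(y - 2).
Partial-fraction decomposition: -4/(5*(y - 2)) + 58/(35*(y - 7)) + 1/(7*y).
Integrate each term: A/(y−a) contributes A·log|y−a|.

log(y)/7 + 58*log(y - 7)/35 - 4*log(y - 2)/5 + C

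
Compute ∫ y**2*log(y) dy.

Use integration by parts with u = log(y), dv = y**2 dy.
Then du = 1/y dy and v = y**3/3.

y**3*log(y)/3 - y**3/9 + C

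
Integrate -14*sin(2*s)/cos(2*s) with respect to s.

Let u = cos(2*s), so du = (-2*sin(2*s)) ds.
Rewriting, the integral becomes 7·∫ 1/u du = 7·log(u).
Substituting back, u = cos(2*s).

7*log(cos(2*s)) + C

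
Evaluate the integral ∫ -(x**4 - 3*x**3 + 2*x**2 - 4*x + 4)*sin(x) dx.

x**4*cos(x) - 4*x**3*sin(x) - 3*x**3*cos(x) + 9*x**2*sin(x) - 10*x**2*cos(x) + 20*x*sin(x) + 14*x*cos(x) - 14*sin(x) + 24*cos(x) + C

Use integration by parts with u = x**4 - 3*x**3 + 2*x**2 - 4*x + 4, dv = -sin(x) dx, so v = cos(x).
Apply parts 4 times (tabular method): alternate signs, differentiate u down to 0, integrate dv up.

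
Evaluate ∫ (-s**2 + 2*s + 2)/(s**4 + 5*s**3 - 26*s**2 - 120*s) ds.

-log(s)/60 - 13*log(s - 5)/495 - 11*log(s + 4)/36 + 23*log(s + 6)/66 + C

Factor the denominator: s*(s - 5)*(s + 4)*(s + 6).
Partial-fraction decomposition: 23/(66*(s + 6)) - 11/(36*(s + 4)) - 13/(495*(s - 5)) - 1/(60*s).
Integrate each term: A/(s−a) contributes A·log|s−a|.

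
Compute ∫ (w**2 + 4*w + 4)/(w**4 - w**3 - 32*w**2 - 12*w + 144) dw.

8*log(w - 6)/45 - 2*log(w - 2)/15 + log(w + 3)/45 - log(w + 4)/15 + C

Factor the denominator: (w - 6)*(w - 2)*(w + 3)*(w + 4).
Partial-fraction decomposition: -1/(15*(w + 4)) + 1/(45*(w + 3)) - 2/(15*(w - 2)) + 8/(45*(w - 6)).
Integrate each term: A/(w−a) contributes A·log|w−a|.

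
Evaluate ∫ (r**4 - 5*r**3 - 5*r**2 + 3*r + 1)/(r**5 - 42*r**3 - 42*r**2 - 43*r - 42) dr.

Factor the denominator: (r - 7)*(r + 1)*(r + 6)*(r**2 + 1).
Partial-fraction decomposition: -(14*r + 323)/(1850*(r**2 + 1)) + 2179/(2405*(r + 6)) + 1/(80*(r + 1)) + 463/(5200*(r - 7)).
Integrate each term; A/(r−a) gives A·log|r−a|; the (Br+D)/(r²+p²) term gives a log and an atan.

463*log(r - 7)/5200 + log(r + 1)/80 + 2179*log(r + 6)/2405 - 7*log(r**2 + 1)/1850 - 323*atan(r)/1850 + C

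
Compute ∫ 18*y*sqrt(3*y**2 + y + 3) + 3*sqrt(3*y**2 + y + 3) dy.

2*(3*y**2 + y + 3)**(3/2) + C

Let u = 3*y**2 + y + 3, so du = (6*y + 1) dy.
Rewriting, the integral becomes 3·∫ √u du = 3·(2/3)u^(3/2).
Substituting back, u = 3*y**2 + y + 3.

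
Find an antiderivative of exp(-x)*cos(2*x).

Let I denote the integral. Integrate by parts with u = cos(2*x), dv = exp(-x) dx, so v = -exp(-x): I = -exp(-x)*cos(2*x) − 2·∫ exp(-x)*sin(2*x) dx.
Apply parts again with u = sin(2*x), dv = exp(-x) dx: ∫ exp(-x)*sin(2*x) dx = -exp(-x)*sin(2*x) + 2·I. Substituting back brings back I: I = 2*exp(-x)*sin(2*x) - exp(-x)*cos(2*x) − 4·I.
Solving for I: (1 + 4)·I equals the remaining terms, so I = (1/5)·(2*exp(-x)*sin(2*x) - exp(-x)*cos(2*x)).

2*exp(-x)*sin(2*x)/5 - exp(-x)*cos(2*x)/5 + C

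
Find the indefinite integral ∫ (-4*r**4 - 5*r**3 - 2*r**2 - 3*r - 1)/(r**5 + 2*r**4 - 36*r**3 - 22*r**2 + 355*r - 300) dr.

Factor the denominator: (r - 4)*(r - 3)*(r - 1)*(r + 5)**2.
Partial-fraction decomposition: -20935/(10368*(r + 5)) + 637/(144*(r + 5)**2) - 5/(72*(r - 1)) + 487/(128*(r - 3)) - 463/(81*(r - 4)).
Integrate each term; A/(r−a) gives A·log|r−a|; A/(r−a)² gives −A/(r−a).

-463*log(r - 4)/81 + 487*log(r - 3)/128 - 5*log(r - 1)/72 - 20935*log(r + 5)/10368 - 637/(144*r + 720) + C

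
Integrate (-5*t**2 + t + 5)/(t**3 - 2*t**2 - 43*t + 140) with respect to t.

-115*log(t - 5)/12 + 71*log(t - 4)/11 - 247*log(t + 7)/132 + C

Factor the denominator: (t - 5)*(t - 4)*(t + 7).
Partial-fraction decomposition: -247/(132*(t + 7)) + 71/(11*(t - 4)) - 115/(12*(t - 5)).
Integrate each term: A/(t−a) contributes A·log|t−a|.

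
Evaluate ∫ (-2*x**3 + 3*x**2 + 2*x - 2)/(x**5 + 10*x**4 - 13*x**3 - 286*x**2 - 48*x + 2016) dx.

-37*log(x - 4)/440 + 23*log(x - 3)/630 + 83*log(x + 4)/168 - 263*log(x + 6)/90 + 817*log(x + 7)/330 + C

Factor the denominator: (x - 4)*(x - 3)*(x + 4)*(x + 6)*(x + 7).
Partial-fraction decomposition: 817/(330*(x + 7)) - 263/(90*(x + 6)) + 83/(168*(x + 4)) + 23/(630*(x - 3)) - 37/(440*(x - 4)).
Integrate each term: A/(x−a) contributes A·log|x−a|.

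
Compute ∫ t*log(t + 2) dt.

t**2*log(t + 2)/2 - t**2/4 + t - 2*log(t + 2) + C

Use integration by parts with u = log(t + 2), dv = t dt.
Then du = 1/(t + 2) dt and v = t**2/2.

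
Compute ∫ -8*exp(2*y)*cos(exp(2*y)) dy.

Let u = exp(2*y), so du = (2*exp(2*y)) dy.
Rewriting, the integral becomes -4·∫ cos(u) du = -4·sin(u).
Substituting back, u = exp(2*y).

-4*sin(exp(2*y)) + C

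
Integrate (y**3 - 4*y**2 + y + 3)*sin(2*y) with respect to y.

-y**3*cos(2*y)/2 + 3*y**2*sin(2*y)/4 + 2*y**2*cos(2*y) - 2*y*sin(2*y) + y*cos(2*y)/4 - sin(2*y)/8 - 5*cos(2*y)/2 + C

Use integration by parts with u = y**3 - 4*y**2 + y + 3, dv = sin(2*y) dy, so v = -cos(2*y)/2.
Apply parts 3 times (tabular method): alternate signs, differentiate u down to 0, integrate dv up.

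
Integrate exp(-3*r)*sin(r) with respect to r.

Let I denote the integral. Integrate by parts with u = sin(r), dv = exp(-3*r) dr, so v = -exp(-3*r)/3: I = -exp(-3*r)*sin(r)/3 + (1/3)·∫ exp(-3*r)*cos(r) dr.
Apply parts again with u = cos(r), dv = exp(-3*r) dr: ∫ exp(-3*r)*cos(r) dr = -exp(-3*r)*cos(r)/3 − (1/3)·I. Substituting back brings back I: I = -exp(-3*r)*sin(r)/3 - exp(-3*r)*cos(r)/9 − (1/9)·I.
Solving for I: (1 + 1/9)·I equals the remaining terms, so I = (9/10)·(-exp(-3*r)*sin(r)/3 - exp(-3*r)*cos(r)/9).

-3*exp(-3*r)*sin(r)/10 - exp(-3*r)*cos(r)/10 + C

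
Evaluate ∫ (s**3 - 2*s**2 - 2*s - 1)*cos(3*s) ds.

s**3*sin(3*s)/3 - 2*s**2*sin(3*s)/3 + s**2*cos(3*s)/3 - 8*s*sin(3*s)/9 - 4*s*cos(3*s)/9 - 5*sin(3*s)/27 - 8*cos(3*s)/27 + C

Use integration by parts with u = s**3 - 2*s**2 - 2*s - 1, dv = cos(3*s) ds, so v = sin(3*s)/3.
Apply parts 3 times (tabular method): alternate signs, differentiate u down to 0, integrate dv up.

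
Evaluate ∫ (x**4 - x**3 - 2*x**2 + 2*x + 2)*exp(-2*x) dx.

(-4*x**4 - 4*x**3 + 2*x**2 - 6*x - 11)*exp(-2*x)/8 + C

Use integration by parts with u = x**4 - x**3 - 2*x**2 + 2*x + 2, dv = exp(-2*x) dx, so v = -exp(-2*x)/2.
Apply parts 4 times (tabular method): alternate signs, differentiate u down to 0, integrate dv up.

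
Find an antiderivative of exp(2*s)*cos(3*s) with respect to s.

3*exp(2*s)*sin(3*s)/13 + 2*exp(2*s)*cos(3*s)/13 + C

Let I denote the integral. Integrate by parts with u = cos(3*s), dv = exp(2*s) ds, so v = exp(2*s)/2: I = exp(2*s)*cos(3*s)/2 + (3/2)·∫ exp(2*s)*sin(3*s) ds.
Apply parts again with u = sin(3*s), dv = exp(2*s) ds: ∫ exp(2*s)*sin(3*s) ds = exp(2*s)*sin(3*s)/2 − (3/2)·I. Substituting back brings back I: I = 3*exp(2*s)*sin(3*s)/4 + exp(2*s)*cos(3*s)/2 − (9/4)·I.
Solving for I: (1 + 9/4)·I equals the remaining terms, so I = (4/13)·(3*exp(2*s)*sin(3*s)/4 + exp(2*s)*cos(3*s)/2).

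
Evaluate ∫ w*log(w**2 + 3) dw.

w**2*log(w**2 + 3)/2 - w**2/2 + 3*log(w**2 + 3)/2 + C

Let u = w**2 + 3, so du = (2*w) dw.
The integral becomes (1/2)·∫ log(u) du; integrate by parts with u′=log(u), dv′=du.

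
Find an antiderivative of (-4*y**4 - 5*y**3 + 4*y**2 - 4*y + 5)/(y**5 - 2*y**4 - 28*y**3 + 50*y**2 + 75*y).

Factor the denominator: y*(y - 5)*(y - 3)*(y + 1)*(y + 5).
Partial-fraction decomposition: -35/(32*(y + 5)) - 7/(48*(y + 1)) + 215/(96*(y - 3)) - 76/(15*(y - 5)) + 1/(15*y).
Integrate each term: A/(y−a) contributes A·log|y−a|.

log(y)/15 - 76*log(y - 5)/15 + 215*log(y - 3)/96 - 7*log(y + 1)/48 - 35*log(y + 5)/32 + C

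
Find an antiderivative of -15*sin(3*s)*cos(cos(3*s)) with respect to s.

Let u = cos(3*s), so du = (-3*sin(3*s)) ds.
Rewriting, the integral becomes 5·∫ cos(u) du = 5·sin(u).
Substituting back, u = cos(3*s).

5*sin(cos(3*s)) + C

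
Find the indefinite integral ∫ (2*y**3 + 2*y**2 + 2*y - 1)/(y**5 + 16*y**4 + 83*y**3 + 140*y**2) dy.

363*log(y)/19600 - 35*log(y + 4)/16 + 211*log(y + 5)/50 - 201*log(y + 7)/98 + 1/(140*y) + C

Factor the denominator: y**2*(y + 4)*(y + 5)*(y + 7).
Partial-fraction decomposition: -201/(98*(y + 7)) + 211/(50*(y + 5)) - 35/(16*(y + 4)) + 363/(19600*y) - 1/(140*y**2).
Integrate each term; A/(y−a) gives A·log|y−a|; A/(y−a)² gives −A/(y−a).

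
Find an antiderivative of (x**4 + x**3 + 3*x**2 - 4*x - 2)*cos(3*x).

Use integration by parts with u = x**4 + x**3 + 3*x**2 - 4*x - 2, dv = cos(3*x) dx, so v = sin(3*x)/3.
Apply parts 4 times (tabular method): alternate signs, differentiate u down to 0, integrate dv up.

x**4*sin(3*x)/3 + x**3*sin(3*x)/3 + 4*x**3*cos(3*x)/9 + 5*x**2*sin(3*x)/9 + x**2*cos(3*x)/3 - 14*x*sin(3*x)/9 + 10*x*cos(3*x)/27 - 64*sin(3*x)/81 - 14*cos(3*x)/27 + C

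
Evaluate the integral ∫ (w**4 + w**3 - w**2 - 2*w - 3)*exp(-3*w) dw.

(-27*w**4 - 63*w**3 - 36*w**2 + 30*w + 91)*exp(-3*w)/81 + C

Use integration by parts with u = w**4 + w**3 - w**2 - 2*w - 3, dv = exp(-3*w) dw, so v = -exp(-3*w)/3.
Apply parts 4 times (tabular method): alternate signs, differentiate u down to 0, integrate dv up.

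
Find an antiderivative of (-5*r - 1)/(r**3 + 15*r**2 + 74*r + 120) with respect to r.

19*log(r + 4)/2 - 24*log(r + 5) + 29*log(r + 6)/2 + C

Factor the denominator: (r + 4)*(r + 5)*(r + 6).
Partial-fraction decomposition: 29/(2*(r + 6)) - 24/(r + 5) + 19/(2*(r + 4)).
Integrate each term: A/(r−a) contributes A·log|r−a|.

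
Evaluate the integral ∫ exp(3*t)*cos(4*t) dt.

4*exp(3*t)*sin(4*t)/25 + 3*exp(3*t)*cos(4*t)/25 + C

Let I denote the integral. Integrate by parts with u = cos(4*t), dv = exp(3*t) dt, so v = exp(3*t)/3: I = exp(3*t)*cos(4*t)/3 + (4/3)·∫ exp(3*t)*sin(4*t) dt.
Apply parts again with u = sin(4*t), dv = exp(3*t) dt: ∫ exp(3*t)*sin(4*t) dt = exp(3*t)*sin(4*t)/3 − (4/3)·I. Substituting back brings back I: I = 4*exp(3*t)*sin(4*t)/9 + exp(3*t)*cos(4*t)/3 − (16/9)·I.
Solving for I: (1 + 16/9)·I equals the remaining terms, so I = (9/25)·(4*exp(3*t)*sin(4*t)/9 + exp(3*t)*cos(4*t)/3).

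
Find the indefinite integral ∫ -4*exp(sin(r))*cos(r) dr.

-4*exp(sin(r)) + C

Let u = sin(r), so du = (cos(r)) dr.
Rewriting, the integral becomes -4·∫ e^u du = -4·e^u.
Substituting back, u = sin(r).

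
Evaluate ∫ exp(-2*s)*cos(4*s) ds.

exp(-2*s)*sin(4*s)/5 - exp(-2*s)*cos(4*s)/10 + C

Let I denote the integral. Integrate by parts with u = cos(4*s), dv = exp(-2*s) ds, so v = -exp(-2*s)/2: I = -exp(-2*s)*cos(4*s)/2 − 2·∫ exp(-2*s)*sin(4*s) ds.
Apply parts again with u = sin(4*s), dv = exp(-2*s) ds: ∫ exp(-2*s)*sin(4*s) ds = -exp(-2*s)*sin(4*s)/2 + 2·I. Substituting back brings back I: I = exp(-2*s)*sin(4*s) - exp(-2*s)*cos(4*s)/2 − 4·I.
Solving for I: (1 + 4)·I equals the remaining terms, so I = (1/5)·(exp(-2*s)*sin(4*s) - exp(-2*s)*cos(4*s)/2).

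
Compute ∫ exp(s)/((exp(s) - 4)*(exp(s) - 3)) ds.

Let u = e^s, du = e^s ds.
The integral becomes ∫ du/((u-3)(u-4)); decompose into partial fractions.

log(exp(s) - 4) - log(exp(s) - 3) + C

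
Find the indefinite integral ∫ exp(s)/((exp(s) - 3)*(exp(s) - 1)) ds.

Let u = e^s, du = e^s ds.
The integral becomes ∫ du/((u-3)(u-1)); decompose into partial fractions.

log(exp(s) - 3)/2 - log(exp(s) - 1)/2 + C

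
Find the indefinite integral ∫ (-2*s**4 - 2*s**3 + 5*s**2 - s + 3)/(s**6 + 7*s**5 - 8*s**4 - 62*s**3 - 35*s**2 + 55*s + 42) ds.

Factor the denominator: (s - 3)*(s - 1)*(s + 1)**2*(s + 2)*(s + 7).
Partial-fraction decomposition: 429/(1600*(s + 7)) + 3/(25*(s + 2)) - 17/(64*(s + 1)) + 3/(16*(s + 1)**2) - 1/(64*(s - 1)) - 171/(1600*(s - 3)).
Integrate each term; A/(s−a) gives A·log|s−a|; A/(s−a)² gives −A/(s−a).

-171*log(s - 3)/1600 - log(s - 1)/64 - 17*log(s + 1)/64 + 3*log(s + 2)/25 + 429*log(s + 7)/1600 - 3/(16*s + 16) + C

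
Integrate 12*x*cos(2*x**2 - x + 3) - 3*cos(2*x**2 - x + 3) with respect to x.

Let u = 2*x**2 - x + 3, so du = (4*x - 1) dx.
Rewriting, the integral becomes 3·∫ cos(u) du = 3·sin(u).
Substituting back, u = 2*x**2 - x + 3.

3*sin(2*x**2 - x + 3) + C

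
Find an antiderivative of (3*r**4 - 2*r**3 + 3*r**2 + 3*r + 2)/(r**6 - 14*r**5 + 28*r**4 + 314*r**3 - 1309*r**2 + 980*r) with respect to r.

Factor the denominator: r*(r - 7)**2*(r - 4)*(r - 1)*(r + 5).
Partial-fraction decomposition: -9/(160*(r + 5)) - 1/(72*(r - 1)) + 13/(18*(r - 4)) - 3077/(4704*(r - 7)) + 743/(168*(r - 7)**2) + 1/(490*r).
Integrate each term; A/(r−a) gives A·log|r−a|; A/(r−a)² gives −A/(r−a).

log(r)/490 - 3077*log(r - 7)/4704 + 13*log(r - 4)/18 - log(r - 1)/72 - 9*log(r + 5)/160 - 743/(168*r - 1176) + C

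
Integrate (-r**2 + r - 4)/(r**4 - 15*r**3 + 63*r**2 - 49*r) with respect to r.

Factor the denominator: r*(r - 7)**2*(r - 1).
Partial-fraction decomposition: -1/(9*(r - 1)) + 13/(441*(r - 7)) - 23/(21*(r - 7)**2) + 4/(49*r).
Integrate each term; A/(r−a) gives A·log|r−a|; A/(r−a)² gives −A/(r−a).

4*log(r)/49 + 13*log(r - 7)/441 - log(r - 1)/9 + 23/(21*r - 147) + C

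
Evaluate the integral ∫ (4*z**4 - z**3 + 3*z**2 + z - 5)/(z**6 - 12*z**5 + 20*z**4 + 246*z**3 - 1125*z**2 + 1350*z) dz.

-log(z)/270 + 5077*log(z - 6)/594 - 49*log(z - 5)/4 + 2179*log(z - 3)/576 - 269*log(z + 5)/3520 - 161/(72*z - 216) + C

Factor the denominator: z*(z - 6)*(z - 5)*(z - 3)**2*(z + 5).
Partial-fraction decomposition: -269/(3520*(z + 5)) + 2179/(576*(z - 3)) + 161/(72*(z - 3)**2) - 49/(4*(z - 5)) + 5077/(594*(z - 6)) - 1/(270*z).
Integrate each term; A/(z−a) gives A·log|z−a|; A/(z−a)² gives −A/(z−a).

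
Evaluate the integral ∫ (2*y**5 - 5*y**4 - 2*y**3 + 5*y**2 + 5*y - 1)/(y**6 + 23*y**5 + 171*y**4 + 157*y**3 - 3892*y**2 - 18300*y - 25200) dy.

Factor the denominator: (y - 5)*(y + 4)*(y + 5)*(y + 6)**2*(y + 7).
Partial-fraction decomposition: 3727/(6*(y + 7)) - 95335/(484*(y + 6)) + 21451/(22*(y + 6)**2) - 4513/(10*(y + 5)) + 349/(12*(y + 4)) + 14/(605*(y - 5)).
Integrate each term; A/(y−a) gives A·log|y−a|; A/(y−a)² gives −A/(y−a).

14*log(y - 5)/605 + 349*log(y + 4)/12 - 4513*log(y + 5)/10 - 95335*log(y + 6)/484 + 3727*log(y + 7)/6 - 21451/(22*y + 132) + C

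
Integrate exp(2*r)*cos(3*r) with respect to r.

3*exp(2*r)*sin(3*r)/13 + 2*exp(2*r)*cos(3*r)/13 + C

Let I denote the integral. Integrate by parts with u = cos(3*r), dv = exp(2*r) dr, so v = exp(2*r)/2: I = exp(2*r)*cos(3*r)/2 + (3/2)·∫ exp(2*r)*sin(3*r) dr.
Apply parts again with u = sin(3*r), dv = exp(2*r) dr: ∫ exp(2*r)*sin(3*r) dr = exp(2*r)*sin(3*r)/2 − (3/2)·I. Substituting back brings back I: I = 3*exp(2*r)*sin(3*r)/4 + exp(2*r)*cos(3*r)/2 − (9/4)·I.
Solving for I: (1 + 9/4)·I equals the remaining terms, so I = (4/13)·(3*exp(2*r)*sin(3*r)/4 + exp(2*r)*cos(3*r)/2).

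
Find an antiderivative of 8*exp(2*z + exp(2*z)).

Let u = exp(2*z), so du = (2*exp(2*z)) dz.
Rewriting, the integral becomes 4·∫ e^u du = 4·e^u.
Substituting back, u = exp(2*z).

4*exp(exp(2*z)) + C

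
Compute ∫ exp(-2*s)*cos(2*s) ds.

Let I denote the integral. Integrate by parts with u = cos(2*s), dv = exp(-2*s) ds, so v = -exp(-2*s)/2: I = -exp(-2*s)*cos(2*s)/2 − ∫ exp(-2*s)*sin(2*s) ds.
Apply parts again with u = sin(2*s), dv = exp(-2*s) ds: ∫ exp(-2*s)*sin(2*s) ds = -exp(-2*s)*sin(2*s)/2 + I. Substituting back brings back I: I = exp(-2*s)*sin(2*s)/2 - exp(-2*s)*cos(2*s)/2 − I.
Solving for I: (1 + 1)·I equals the remaining terms, so I = (1/2)·(exp(-2*s)*sin(2*s)/2 - exp(-2*s)*cos(2*s)/2).

exp(-2*s)*sin(2*s)/4 - exp(-2*s)*cos(2*s)/4 + C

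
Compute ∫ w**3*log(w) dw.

w**4*log(w)/4 - w**4/16 + C

Use integration by parts with u = log(w), dv = w**3 dw.
Then du = 1/w dw and v = w**4/4.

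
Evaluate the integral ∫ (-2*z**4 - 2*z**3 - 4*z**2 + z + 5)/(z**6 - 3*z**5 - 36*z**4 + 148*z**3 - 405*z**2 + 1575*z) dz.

log(z)/315 - 9209*log(z - 5)/69360 + 719*log(z + 7)/9744 + 8419*log(z**2 + 9)/301716 - 337*atan(z/3)/25143 + 53/(68*z - 340) + C

Factor the denominator: z*(z - 5)**2*(z + 7)*(z**2 + 9).
Partial-fraction decomposition: (8419*z - 6066)/(150858*(z**2 + 9)) + 719/(9744*(z + 7)) - 9209/(69360*(z - 5)) - 53/(68*(z - 5)**2) + 1/(315*z).
Integrate each term; A/(z−a) gives A·log|z−a|; the (Bz+D)/(z²+p²) term gives a log and an atan.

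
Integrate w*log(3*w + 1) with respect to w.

Use integration by parts with u = log(3*w + 1), dv = w dw.
Then du = 3/(3*w + 1) dw and v = w**2/2.

w**2*log(3*w + 1)/2 - w**2/4 + w/6 - log(3*w + 1)/18 + C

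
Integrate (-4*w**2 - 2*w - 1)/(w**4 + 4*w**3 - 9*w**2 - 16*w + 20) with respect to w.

Factor the denominator: (w - 2)*(w - 1)*(w + 2)*(w + 5).
Partial-fraction decomposition: 13/(18*(w + 5)) - 13/(36*(w + 2)) + 7/(18*(w - 1)) - 3/(4*(w - 2)).
Integrate each term: A/(w−a) contributes A·log|w−a|.

-3*log(w - 2)/4 + 7*log(w - 1)/18 - 13*log(w + 2)/36 + 13*log(w + 5)/18 + C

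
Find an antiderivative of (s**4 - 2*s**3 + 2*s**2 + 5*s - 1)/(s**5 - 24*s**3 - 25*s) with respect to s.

log(s)/25 + 449*log(s - 5)/1300 + 899*log(s + 5)/1300 - log(s**2 + 1)/26 - 7*atan(s)/26 + C

Factor the denominator: s*(s - 5)*(s + 5)*(s**2 + 1).
Partial-fraction decomposition: -(2*s + 7)/(26*(s**2 + 1)) + 899/(1300*(s + 5)) + 449/(1300*(s - 5)) + 1/(25*s).
Integrate each term; A/(s−a) gives A·log|s−a|; the (Bs+D)/(s²+p²) term gives a log and an atan.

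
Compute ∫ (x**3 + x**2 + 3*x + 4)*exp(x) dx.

Use integration by parts with u = x**3 + x**2 + 3*x + 4, dv = exp(x) dx, so v = exp(x).
Apply parts 3 times (tabular method): alternate signs, differentiate u down to 0, integrate dv up.

(x**3 - 2*x**2 + 7*x - 3)*exp(x) + C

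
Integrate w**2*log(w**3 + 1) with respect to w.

Let u = w**3 + 1, so du = (3*w**2) dw.
The integral becomes (1/3)·∫ log(u) du; integrate by parts with u′=log(u), dv′=du.

w**3*log(w**3 + 1)/3 - w**3/3 + log(w**3 + 1)/3 + C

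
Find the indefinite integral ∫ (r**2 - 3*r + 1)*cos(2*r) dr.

r**2*sin(2*r)/2 - 3*r*sin(2*r)/2 + r*cos(2*r)/2 + sin(2*r)/4 - 3*cos(2*r)/4 + C

Use integration by parts with u = r**2 - 3*r + 1, dv = cos(2*r) dr, so v = sin(2*r)/2.
Apply parts 2 times (tabular method): alternate signs, differentiate u down to 0, integrate dv up.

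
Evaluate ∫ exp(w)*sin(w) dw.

Let I denote the integral. Integrate by parts with u = sin(w), dv = exp(w) dw, so v = exp(w): I = exp(w)*sin(w) − ∫ exp(w)*cos(w) dw.
Apply parts again with u = cos(w), dv = exp(w) dw: ∫ exp(w)*cos(w) dw = exp(w)*cos(w) + I. Substituting back brings back I: I = exp(w)*sin(w) - exp(w)*cos(w) − I.
Solving for I: (1 + 1)·I equals the remaining terms, so I = (1/2)·(exp(w)*sin(w) - exp(w)*cos(w)).

exp(w)*sin(w)/2 - exp(w)*cos(w)/2 + C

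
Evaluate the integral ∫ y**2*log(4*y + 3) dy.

y**3*log(4*y + 3)/3 - y**3/9 + y**2/8 - 3*y/16 + 9*log(4*y + 3)/64 + C

Use integration by parts with u = log(4*y + 3), dv = y**2 dy.
Then du = 4/(4*y + 3) dy and v = y**3/3.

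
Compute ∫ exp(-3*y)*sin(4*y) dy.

Let I denote the integral. Integrate by parts with u = sin(4*y), dv = exp(-3*y) dy, so v = -exp(-3*y)/3: I = -exp(-3*y)*sin(4*y)/3 + (4/3)·∫ exp(-3*y)*cos(4*y) dy.
Apply parts again with u = cos(4*y), dv = exp(-3*y) dy: ∫ exp(-3*y)*cos(4*y) dy = -exp(-3*y)*cos(4*y)/3 − (4/3)·I. Substituting back brings back I: I = -exp(-3*y)*sin(4*y)/3 - 4*exp(-3*y)*cos(4*y)/9 − (16/9)·I.
Solving for I: (1 + 16/9)·I equals the remaining terms, so I = (9/25)·(-exp(-3*y)*sin(4*y)/3 - 4*exp(-3*y)*cos(4*y)/9).

-3*exp(-3*y)*sin(4*y)/25 - 4*exp(-3*y)*cos(4*y)/25 + C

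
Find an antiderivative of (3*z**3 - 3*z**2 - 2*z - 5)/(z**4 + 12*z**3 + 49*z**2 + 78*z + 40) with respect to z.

-3*log(z + 1)/4 + 37*log(z + 2)/6 - 79*log(z + 4)/2 + 445*log(z + 5)/12 + C

Factor the denominator: (z + 1)*(z + 2)*(z + 4)*(z + 5).
Partial-fraction decomposition: 445/(12*(z + 5)) - 79/(2*(z + 4)) + 37/(6*(z + 2)) - 3/(4*(z + 1)).
Integrate each term: A/(z−a) contributes A·log|z−a|.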